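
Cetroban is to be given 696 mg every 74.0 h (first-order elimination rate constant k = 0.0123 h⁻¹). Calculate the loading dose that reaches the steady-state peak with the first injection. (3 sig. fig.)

1160 mg

Accumulation ratio R = 1 / (1 − e^(−kτ)) = 1 / (1 − e^(−0.01230×74.0)) = 1 / (1 − 0.4024) = 1.673
Loading dose = maintenance dose × R = 696 × 1.673 ≈ 1160 mg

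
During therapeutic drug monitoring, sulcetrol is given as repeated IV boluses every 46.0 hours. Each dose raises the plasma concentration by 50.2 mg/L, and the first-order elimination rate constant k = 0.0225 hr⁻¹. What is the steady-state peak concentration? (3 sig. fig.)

Fraction remaining after one interval: e^(−kτ) = e^(−0.02250 × 46.0) = 0.3552
R = 1 / (1 − 0.3552) = 1.551
Css,max = 50.2 × 1.551 ≈ 77.9 mg/L

77.9 mg/L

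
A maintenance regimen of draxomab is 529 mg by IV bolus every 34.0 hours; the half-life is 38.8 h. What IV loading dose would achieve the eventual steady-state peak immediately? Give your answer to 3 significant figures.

1160 mg

k = ln 2 / 38.8 = 0.01786 h⁻¹
Accumulation ratio R = 1 / (1 − e^(−kτ)) = 1 / (1 − e^(−0.01786×34.0)) = 1 / (1 − 0.5448) = 2.197
Loading dose = maintenance dose × R = 529 × 2.197 ≈ 1160 mg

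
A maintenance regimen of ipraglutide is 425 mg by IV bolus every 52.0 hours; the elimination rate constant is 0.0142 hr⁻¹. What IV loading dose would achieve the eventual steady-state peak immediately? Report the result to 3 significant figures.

814 mg

Accumulation ratio R = 1 / (1 − e^(−kτ)) = 1 / (1 − e^(−0.01420×52.0)) = 1 / (1 − 0.4779) = 1.915
Loading dose = maintenance dose × R = 425 × 1.915 ≈ 814 mg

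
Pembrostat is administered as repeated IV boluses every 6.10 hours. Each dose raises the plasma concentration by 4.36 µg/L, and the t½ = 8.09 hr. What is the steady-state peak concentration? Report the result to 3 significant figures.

k = ln 2 / 8.09 = 0.08568 hr⁻¹
Fraction remaining after one interval: e^(−kτ) = e^(−0.08568 × 6.10) = 0.5930
R = 1 / (1 − 0.5930) = 2.457
Css,max = 4.36 × 2.457 ≈ 10.7 µg/L

10.7 µg/L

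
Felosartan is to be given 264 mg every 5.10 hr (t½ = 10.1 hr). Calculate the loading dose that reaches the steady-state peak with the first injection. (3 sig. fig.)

k = ln 2 / 10.1 = 0.06863 hr⁻¹
Accumulation ratio R = 1 / (1 − e^(−kτ)) = 1 / (1 − e^(−0.06863×5.10)) = 1 / (1 − 0.7047) = 3.386
Loading dose = maintenance dose × R = 264 × 3.386 ≈ 894 mg

894 mg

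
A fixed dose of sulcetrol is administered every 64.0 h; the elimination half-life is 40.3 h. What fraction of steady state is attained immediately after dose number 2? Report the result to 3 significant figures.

0.889

k = ln 2 / 40.3 = 0.01720 h⁻¹
f_n = 1 − e^(−nkτ) = 1 − e^(−2 × 0.01720 × 64.0) = 1 − e^(−2.202) = 1 − 0.1106 ≈ 0.889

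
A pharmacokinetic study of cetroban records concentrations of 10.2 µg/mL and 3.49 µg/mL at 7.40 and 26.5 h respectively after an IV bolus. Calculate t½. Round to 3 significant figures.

k = ln(C₁/C₂) / (t₂ − t₁) = ln(10.2/3.49) / (26.5 − 7.40)
  = 1.072 / 19.10 = 0.05615 h⁻¹
t½ = ln 2 / k = ln 2 / 0.05615 ≈ 12.3 hours

12.3 hours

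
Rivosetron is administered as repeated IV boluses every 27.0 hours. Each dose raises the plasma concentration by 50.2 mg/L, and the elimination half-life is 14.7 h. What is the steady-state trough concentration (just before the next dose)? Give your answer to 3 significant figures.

k = ln 2 / 14.7 = 0.04715 h⁻¹
Fraction remaining after one interval: e^(−kτ) = e^(−0.04715 × 27.0) = 0.2800
R = 1 / (1 − 0.2800) = 1.389
Css,max = 50.2 × 1.389 = 69.72 mg/L
Css,min = Css,max × e^(−kτ) = 69.72 × 0.2800 ≈ 19.5 mg/L

19.5 mg/L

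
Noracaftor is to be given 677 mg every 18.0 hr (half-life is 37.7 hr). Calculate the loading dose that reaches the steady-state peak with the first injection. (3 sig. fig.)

2400 mg

k = ln 2 / 37.7 = 0.01839 hr⁻¹
Accumulation ratio R = 1 / (1 − e^(−kτ)) = 1 / (1 − e^(−0.01839×18.0)) = 1 / (1 − 0.7182) = 3.549
Loading dose = maintenance dose × R = 677 × 3.549 ≈ 2400 mg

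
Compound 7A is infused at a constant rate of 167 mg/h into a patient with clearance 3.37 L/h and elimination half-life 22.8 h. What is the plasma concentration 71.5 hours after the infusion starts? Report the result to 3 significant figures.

Css = rate / CL = 167 / 3.37 = 49.55 mg/L
k = ln 2 / 22.8 = 0.03040 h⁻¹
C(t) = Css (1 − e^(−kt)) = 49.55 × (1 − e^(−2.174)) = 49.55 × 0.8862 ≈ 43.9 mg/L

43.9 mg/L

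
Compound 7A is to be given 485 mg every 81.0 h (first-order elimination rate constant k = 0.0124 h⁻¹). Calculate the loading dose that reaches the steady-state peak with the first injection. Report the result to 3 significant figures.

Accumulation ratio R = 1 / (1 − e^(−kτ)) = 1 / (1 − e^(−0.01240×81.0)) = 1 / (1 − 0.3663) = 1.578
Loading dose = maintenance dose × R = 485 × 1.578 ≈ 765 mg

765 mg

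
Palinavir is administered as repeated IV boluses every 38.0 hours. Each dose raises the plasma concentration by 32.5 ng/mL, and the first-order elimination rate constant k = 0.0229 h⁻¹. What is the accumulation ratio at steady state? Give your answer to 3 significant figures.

1.72

Fraction remaining after one interval: e^(−kτ) = e^(−0.02290 × 38.0) = 0.4189
R = 1 / (1 − 0.4189) = 1 / 0.5811 ≈ 1.72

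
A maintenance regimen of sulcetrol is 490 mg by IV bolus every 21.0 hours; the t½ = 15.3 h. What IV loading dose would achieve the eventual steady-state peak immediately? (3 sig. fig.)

k = ln 2 / 15.3 = 0.04530 h⁻¹
Accumulation ratio R = 1 / (1 − e^(−kτ)) = 1 / (1 − e^(−0.04530×21.0)) = 1 / (1 − 0.3862) = 1.629
Loading dose = maintenance dose × R = 490 × 1.629 ≈ 798 mg

798 mg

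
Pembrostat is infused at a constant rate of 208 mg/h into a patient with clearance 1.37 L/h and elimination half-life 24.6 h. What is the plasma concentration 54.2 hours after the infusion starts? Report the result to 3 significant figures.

119 µg/mL

Css = rate / CL = 208 / 1.37 = 151.8 µg/mL
k = ln 2 / 24.6 = 0.02818 h⁻¹
C(t) = Css (1 − e^(−kt)) = 151.8 × (1 − e^(−1.527)) = 151.8 × 0.7829 ≈ 119 µg/mL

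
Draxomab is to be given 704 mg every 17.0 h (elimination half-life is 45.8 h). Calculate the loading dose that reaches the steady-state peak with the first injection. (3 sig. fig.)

k = ln 2 / 45.8 = 0.01513 h⁻¹
Accumulation ratio R = 1 / (1 − e^(−kτ)) = 1 / (1 − e^(−0.01513×17.0)) = 1 / (1 − 0.7732) = 4.408
Loading dose = maintenance dose × R = 704 × 4.408 ≈ 3100 mg

3100 mg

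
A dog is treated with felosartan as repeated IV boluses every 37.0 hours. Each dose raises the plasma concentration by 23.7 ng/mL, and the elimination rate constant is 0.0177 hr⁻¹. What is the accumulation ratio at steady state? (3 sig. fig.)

Fraction remaining after one interval: e^(−kτ) = e^(−0.01770 × 37.0) = 0.5195
R = 1 / (1 − 0.5195) = 1 / 0.4805 ≈ 2.08

2.08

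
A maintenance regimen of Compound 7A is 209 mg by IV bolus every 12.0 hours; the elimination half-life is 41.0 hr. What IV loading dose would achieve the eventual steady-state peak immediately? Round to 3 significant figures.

1140 mg

k = ln 2 / 41.0 = 0.01691 hr⁻¹
Accumulation ratio R = 1 / (1 − e^(−kτ)) = 1 / (1 − e^(−0.01691×12.0)) = 1 / (1 − 0.8164) = 5.446
Loading dose = maintenance dose × R = 209 × 5.446 ≈ 1140 mg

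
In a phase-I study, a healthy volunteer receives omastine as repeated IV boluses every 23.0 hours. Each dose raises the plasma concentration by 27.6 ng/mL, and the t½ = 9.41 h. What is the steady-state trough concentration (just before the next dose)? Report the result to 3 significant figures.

6.21 ng/mL

k = ln 2 / 9.41 = 0.07366 h⁻¹
Fraction remaining after one interval: e^(−kτ) = e^(−0.07366 × 23.0) = 0.1837
R = 1 / (1 − 0.1837) = 1.225
Css,max = 27.6 × 1.225 = 33.81 ng/mL
Css,min = Css,max × e^(−kτ) = 33.81 × 0.1837 ≈ 6.21 ng/mL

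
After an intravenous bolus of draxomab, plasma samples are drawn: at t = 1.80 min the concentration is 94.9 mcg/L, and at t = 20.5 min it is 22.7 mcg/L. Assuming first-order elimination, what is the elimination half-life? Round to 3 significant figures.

k = ln(C₁/C₂) / (t₂ − t₁) = ln(94.9/22.7) / (20.5 − 1.80)
  = 1.430 / 18.70 = 0.07650 min⁻¹
t½ = ln 2 / k = ln 2 / 0.07650 ≈ 9.06 minutes

9.06 minutes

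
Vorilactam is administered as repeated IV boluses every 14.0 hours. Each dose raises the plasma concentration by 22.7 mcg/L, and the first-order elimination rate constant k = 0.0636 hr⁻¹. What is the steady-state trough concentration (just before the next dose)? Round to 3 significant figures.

Fraction remaining after one interval: e^(−kτ) = e^(−0.06360 × 14.0) = 0.4105
R = 1 / (1 − 0.4105) = 1.696
Css,max = 22.7 × 1.696 = 38.51 mcg/L
Css,min = Css,max × e^(−kτ) = 38.51 × 0.4105 ≈ 15.8 mcg/L

15.8 mcg/L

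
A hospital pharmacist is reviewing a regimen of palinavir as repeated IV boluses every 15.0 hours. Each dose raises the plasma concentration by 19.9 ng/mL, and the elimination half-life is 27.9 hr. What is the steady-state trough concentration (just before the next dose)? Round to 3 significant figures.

k = ln 2 / 27.9 = 0.02484 hr⁻¹
Fraction remaining after one interval: e^(−kτ) = e^(−0.02484 × 15.0) = 0.6889
R = 1 / (1 − 0.6889) = 3.214
Css,max = 19.9 × 3.214 = 63.97 ng/mL
Css,min = Css,max × e^(−kτ) = 63.97 × 0.6889 ≈ 44.1 ng/mL

44.1 ng/mL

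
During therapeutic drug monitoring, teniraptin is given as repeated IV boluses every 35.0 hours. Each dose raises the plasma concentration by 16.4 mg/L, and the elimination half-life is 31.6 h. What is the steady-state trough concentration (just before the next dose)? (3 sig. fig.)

14.2 mg/L

k = ln 2 / 31.6 = 0.02194 h⁻¹
Fraction remaining after one interval: e^(−kτ) = e^(−0.02194 × 35.0) = 0.4641
R = 1 / (1 − 0.4641) = 1.866
Css,max = 16.4 × 1.866 = 30.60 mg/L
Css,min = Css,max × e^(−kτ) = 30.60 × 0.4641 ≈ 14.2 mg/L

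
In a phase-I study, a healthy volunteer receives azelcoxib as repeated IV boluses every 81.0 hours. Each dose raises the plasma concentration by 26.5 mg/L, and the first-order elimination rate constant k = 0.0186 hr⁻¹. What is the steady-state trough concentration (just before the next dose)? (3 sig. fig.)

Fraction remaining after one interval: e^(−kτ) = e^(−0.01860 × 81.0) = 0.2217
R = 1 / (1 − 0.2217) = 1.285
Css,max = 26.5 × 1.285 = 34.05 mg/L
Css,min = Css,max × e^(−kτ) = 34.05 × 0.2217 ≈ 7.55 mg/L

7.55 mg/L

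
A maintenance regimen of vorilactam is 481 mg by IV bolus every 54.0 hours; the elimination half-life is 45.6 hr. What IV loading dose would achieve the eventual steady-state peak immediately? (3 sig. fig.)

k = ln 2 / 45.6 = 0.01520 hr⁻¹
Accumulation ratio R = 1 / (1 − e^(−kτ)) = 1 / (1 − e^(−0.01520×54.0)) = 1 / (1 − 0.4401) = 1.786
Loading dose = maintenance dose × R = 481 × 1.786 ≈ 859 mg

859 mg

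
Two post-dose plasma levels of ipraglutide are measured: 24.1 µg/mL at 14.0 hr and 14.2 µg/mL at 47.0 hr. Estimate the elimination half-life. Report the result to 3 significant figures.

43.2 hours

k = ln(C₁/C₂) / (t₂ − t₁) = ln(24.1/14.2) / (47.0 − 14.0)
  = 0.5290 / 33.00 = 0.01603 hr⁻¹
t½ = ln 2 / k = ln 2 / 0.01603 ≈ 43.2 hours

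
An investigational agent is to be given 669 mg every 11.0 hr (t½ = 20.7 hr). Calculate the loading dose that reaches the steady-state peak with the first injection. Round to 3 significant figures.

k = ln 2 / 20.7 = 0.03349 hr⁻¹
Accumulation ratio R = 1 / (1 − e^(−kτ)) = 1 / (1 − e^(−0.03349×11.0)) = 1 / (1 − 0.6919) = 3.246
Loading dose = maintenance dose × R = 669 × 3.246 ≈ 2170 mg

2170 mg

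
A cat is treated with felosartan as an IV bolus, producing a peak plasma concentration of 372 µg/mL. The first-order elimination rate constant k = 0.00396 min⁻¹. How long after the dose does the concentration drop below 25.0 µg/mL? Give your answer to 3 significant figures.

682 minutes

C(t) = C₀ e^(−kt)  ⇒  t = ln(C₀/C) / k
t = ln(372/25.0) / 0.003960 = 2.700 / 0.003960 ≈ 682 minutes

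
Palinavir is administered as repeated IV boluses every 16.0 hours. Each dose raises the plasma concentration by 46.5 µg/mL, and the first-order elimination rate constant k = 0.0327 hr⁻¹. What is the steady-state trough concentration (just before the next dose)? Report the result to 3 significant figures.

67.6 µg/mL

Fraction remaining after one interval: e^(−kτ) = e^(−0.03270 × 16.0) = 0.5926
R = 1 / (1 − 0.5926) = 2.455
Css,max = 46.5 × 2.455 = 114.1 µg/mL
Css,min = Css,max × e^(−kτ) = 114.1 × 0.5926 ≈ 67.6 µg/mL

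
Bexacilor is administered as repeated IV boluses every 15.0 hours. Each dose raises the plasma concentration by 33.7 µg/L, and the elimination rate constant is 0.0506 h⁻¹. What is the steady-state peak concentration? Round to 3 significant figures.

63.4 µg/L

Fraction remaining after one interval: e^(−kτ) = e^(−0.05060 × 15.0) = 0.4681
R = 1 / (1 − 0.4681) = 1.880
Css,max = 33.7 × 1.880 ≈ 63.4 µg/L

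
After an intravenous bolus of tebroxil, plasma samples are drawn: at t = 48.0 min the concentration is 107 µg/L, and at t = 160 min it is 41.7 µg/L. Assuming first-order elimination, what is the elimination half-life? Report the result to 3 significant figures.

82.4 minutes

k = ln(C₁/C₂) / (t₂ − t₁) = ln(107/41.7) / (160 − 48.0)
  = 0.9423 / 112.0 = 0.008414 min⁻¹
t½ = ln 2 / k = ln 2 / 0.008414 ≈ 82.4 minutes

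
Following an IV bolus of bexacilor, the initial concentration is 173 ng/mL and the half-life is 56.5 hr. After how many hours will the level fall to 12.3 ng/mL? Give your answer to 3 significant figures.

215 hours

k = ln 2 / 56.5 = 0.01227 hr⁻¹
C(t) = C₀ e^(−kt)  ⇒  t = ln(C₀/C) / k
t = ln(173/12.3) / 0.01227 = 2.644 / 0.01227 ≈ 215 hours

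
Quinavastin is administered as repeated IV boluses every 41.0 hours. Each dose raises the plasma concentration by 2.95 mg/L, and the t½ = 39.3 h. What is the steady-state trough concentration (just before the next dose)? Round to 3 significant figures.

2.78 mg/L

k = ln 2 / 39.3 = 0.01764 h⁻¹
Fraction remaining after one interval: e^(−kτ) = e^(−0.01764 × 41.0) = 0.4852
R = 1 / (1 − 0.4852) = 1.943
Css,max = 2.95 × 1.943 = 5.731 mg/L
Css,min = Css,max × e^(−kτ) = 5.731 × 0.4852 ≈ 2.78 mg/L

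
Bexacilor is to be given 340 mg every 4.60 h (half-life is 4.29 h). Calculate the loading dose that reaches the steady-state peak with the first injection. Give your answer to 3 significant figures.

k = ln 2 / 4.29 = 0.1616 h⁻¹
Accumulation ratio R = 1 / (1 − e^(−kτ)) = 1 / (1 − e^(−0.1616×4.60)) = 1 / (1 − 0.4756) = 1.907
Loading dose = maintenance dose × R = 340 × 1.907 ≈ 648 mg

648 mg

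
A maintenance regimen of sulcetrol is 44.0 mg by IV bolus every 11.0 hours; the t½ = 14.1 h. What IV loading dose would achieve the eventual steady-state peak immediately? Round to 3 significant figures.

105 mg

k = ln 2 / 14.1 = 0.04916 h⁻¹
Accumulation ratio R = 1 / (1 − e^(−kτ)) = 1 / (1 − e^(−0.04916×11.0)) = 1 / (1 − 0.5823) = 2.394
Loading dose = maintenance dose × R = 44.0 × 2.394 ≈ 105 mg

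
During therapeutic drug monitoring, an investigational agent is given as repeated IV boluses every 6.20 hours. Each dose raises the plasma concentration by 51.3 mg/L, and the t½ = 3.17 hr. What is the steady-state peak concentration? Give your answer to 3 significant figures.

k = ln 2 / 3.17 = 0.2187 hr⁻¹
Fraction remaining after one interval: e^(−kτ) = e^(−0.2187 × 6.20) = 0.2578
R = 1 / (1 − 0.2578) = 1.347
Css,max = 51.3 × 1.347 ≈ 69.1 mg/L

69.1 mg/L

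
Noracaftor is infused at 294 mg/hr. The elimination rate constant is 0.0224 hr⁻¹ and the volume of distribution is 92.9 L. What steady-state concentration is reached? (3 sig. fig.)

CL = k · V = 0.0224 × 92.9 = 2.081 L/hr
Css = rate / CL = 294 / 2.081 ≈ 141 µg/mL

141 µg/mL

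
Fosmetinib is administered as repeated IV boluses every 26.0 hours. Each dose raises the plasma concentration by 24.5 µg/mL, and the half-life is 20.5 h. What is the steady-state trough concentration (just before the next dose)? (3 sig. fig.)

17.4 µg/mL

k = ln 2 / 20.5 = 0.03381 h⁻¹
Fraction remaining after one interval: e^(−kτ) = e^(−0.03381 × 26.0) = 0.4152
R = 1 / (1 − 0.4152) = 1.710
Css,max = 24.5 × 1.710 = 41.89 µg/mL
Css,min = Css,max × e^(−kτ) = 41.89 × 0.4152 ≈ 17.4 µg/mL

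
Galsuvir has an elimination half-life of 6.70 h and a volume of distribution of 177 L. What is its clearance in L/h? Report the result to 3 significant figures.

k = ln 2 / t½ = ln 2 / 6.70 = 0.1035 h⁻¹
CL = k · V = 0.1035 × 177 ≈ 18.3 L/h

18.3 L/h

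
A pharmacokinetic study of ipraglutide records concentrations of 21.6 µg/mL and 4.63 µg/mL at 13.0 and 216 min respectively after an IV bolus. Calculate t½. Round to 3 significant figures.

k = ln(C₁/C₂) / (t₂ − t₁) = ln(21.6/4.63) / (216 − 13.0)
  = 1.540 / 203.0 = 0.007587 min⁻¹
t½ = ln 2 / k = ln 2 / 0.007587 ≈ 91.4 minutes

91.4 minutes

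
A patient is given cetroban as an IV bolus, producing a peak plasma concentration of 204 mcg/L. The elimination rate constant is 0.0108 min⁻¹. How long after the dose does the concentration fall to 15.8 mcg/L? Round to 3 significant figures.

237 minutes

C(t) = C₀ e^(−kt)  ⇒  t = ln(C₀/C) / k
t = ln(204/15.8) / 0.01080 = 2.558 / 0.01080 ≈ 237 minutes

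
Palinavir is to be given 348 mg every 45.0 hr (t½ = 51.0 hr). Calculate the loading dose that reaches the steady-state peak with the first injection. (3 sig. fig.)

k = ln 2 / 51.0 = 0.01359 hr⁻¹
Accumulation ratio R = 1 / (1 − e^(−kτ)) = 1 / (1 − e^(−0.01359×45.0)) = 1 / (1 − 0.5425) = 2.186
Loading dose = maintenance dose × R = 348 × 2.186 ≈ 761 mg

761 mg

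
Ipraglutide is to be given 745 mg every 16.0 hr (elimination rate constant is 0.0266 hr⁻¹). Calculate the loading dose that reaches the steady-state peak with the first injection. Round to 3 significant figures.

2150 mg

Accumulation ratio R = 1 / (1 − e^(−kτ)) = 1 / (1 − e^(−0.02660×16.0)) = 1 / (1 − 0.6534) = 2.885
Loading dose = maintenance dose × R = 745 × 2.885 ≈ 2150 mg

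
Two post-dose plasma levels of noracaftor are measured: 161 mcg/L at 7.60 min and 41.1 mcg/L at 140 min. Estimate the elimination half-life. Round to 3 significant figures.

67.2 minutes

k = ln(C₁/C₂) / (t₂ − t₁) = ln(161/41.1) / (140 − 7.60)
  = 1.365 / 132.4 = 0.01031 min⁻¹
t½ = ln 2 / k = ln 2 / 0.01031 ≈ 67.2 minutes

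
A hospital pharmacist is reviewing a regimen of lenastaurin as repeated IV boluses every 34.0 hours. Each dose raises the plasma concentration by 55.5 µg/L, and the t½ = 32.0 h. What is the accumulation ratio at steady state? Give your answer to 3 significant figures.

1.92

k = ln 2 / 32.0 = 0.02166 h⁻¹
Fraction remaining after one interval: e^(−kτ) = e^(−0.02166 × 34.0) = 0.4788
R = 1 / (1 − 0.4788) = 1 / 0.5212 ≈ 1.92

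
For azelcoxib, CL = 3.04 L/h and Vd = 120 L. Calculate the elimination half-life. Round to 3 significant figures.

27.4 hours

k = CL / V = 3.04 / 120 = 0.02533 h⁻¹
t½ = ln 2 / k = ln 2 / 0.02533 ≈ 27.4 hours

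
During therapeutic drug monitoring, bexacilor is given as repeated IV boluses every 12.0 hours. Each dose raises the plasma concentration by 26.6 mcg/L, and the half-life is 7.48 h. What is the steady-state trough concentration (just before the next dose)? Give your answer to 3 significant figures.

13.0 mcg/L

k = ln 2 / 7.48 = 0.09267 h⁻¹
Fraction remaining after one interval: e^(−kτ) = e^(−0.09267 × 12.0) = 0.3289
R = 1 / (1 − 0.3289) = 1.490
Css,max = 26.6 × 1.490 = 39.64 mcg/L
Css,min = Css,max × e^(−kτ) = 39.64 × 0.3289 ≈ 13.0 mcg/L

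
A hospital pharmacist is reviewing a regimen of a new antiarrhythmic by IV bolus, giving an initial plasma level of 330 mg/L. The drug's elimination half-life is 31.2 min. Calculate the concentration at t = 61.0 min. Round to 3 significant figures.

85.1 mg/L

k = ln 2 / 31.2 = 0.02222 min⁻¹
C(t) = C₀ e^(−kt) = 330 × e^(−0.02222 × 61.0) = 330 × e^(−1.355) = 330 × 0.2579 ≈ 85.1 mg/L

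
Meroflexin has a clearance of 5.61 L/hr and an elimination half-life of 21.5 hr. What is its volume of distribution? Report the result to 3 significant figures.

174 L

k = ln 2 / t½ = ln 2 / 21.5 = 0.03224 hr⁻¹
V = CL / k = 5.61 / 0.03224 ≈ 174 L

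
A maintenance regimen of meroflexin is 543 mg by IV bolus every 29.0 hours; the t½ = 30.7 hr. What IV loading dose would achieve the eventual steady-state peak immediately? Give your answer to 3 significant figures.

1130 mg

k = ln 2 / 30.7 = 0.02258 hr⁻¹
Accumulation ratio R = 1 / (1 − e^(−kτ)) = 1 / (1 − e^(−0.02258×29.0)) = 1 / (1 − 0.5196) = 2.081
Loading dose = maintenance dose × R = 543 × 2.081 ≈ 1130 mg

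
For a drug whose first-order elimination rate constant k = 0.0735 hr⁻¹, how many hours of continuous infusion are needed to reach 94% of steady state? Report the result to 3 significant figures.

f = 1 − e^(−kt)  ⇒  t = −ln(1 − f) / k
t = −ln(1 − 0.94) / 0.07350 = 2.813 / 0.07350 ≈ 38.3 hours

38.3 hours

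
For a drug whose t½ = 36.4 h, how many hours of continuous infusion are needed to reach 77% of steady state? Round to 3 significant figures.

k = ln 2 / 36.4 = 0.01904 h⁻¹
f = 1 − e^(−kt)  ⇒  t = −ln(1 − f) / k
t = −ln(1 − 0.77) / 0.01904 = 1.470 / 0.01904 ≈ 77.2 hours

77.2 hours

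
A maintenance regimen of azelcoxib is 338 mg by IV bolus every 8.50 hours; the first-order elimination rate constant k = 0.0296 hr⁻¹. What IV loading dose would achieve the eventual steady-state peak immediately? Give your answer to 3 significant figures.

1520 mg

Accumulation ratio R = 1 / (1 − e^(−kτ)) = 1 / (1 − e^(−0.02960×8.50)) = 1 / (1 − 0.7776) = 4.496
Loading dose = maintenance dose × R = 338 × 4.496 ≈ 1520 mg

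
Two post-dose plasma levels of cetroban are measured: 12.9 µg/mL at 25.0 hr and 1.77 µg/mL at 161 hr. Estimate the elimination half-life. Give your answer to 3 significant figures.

47.5 hours

k = ln(C₁/C₂) / (t₂ − t₁) = ln(12.9/1.77) / (161 − 25.0)
  = 1.986 / 136.0 = 0.01460 hr⁻¹
t½ = ln 2 / k = ln 2 / 0.01460 ≈ 47.5 hours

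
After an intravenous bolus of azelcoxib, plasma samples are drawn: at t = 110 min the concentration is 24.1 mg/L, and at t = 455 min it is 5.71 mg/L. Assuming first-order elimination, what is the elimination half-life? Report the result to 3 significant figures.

k = ln(C₁/C₂) / (t₂ − t₁) = ln(24.1/5.71) / (455 − 110)
  = 1.440 / 345.0 = 0.004174 min⁻¹
t½ = ln 2 / k = ln 2 / 0.004174 ≈ 166 minutes

166 minutes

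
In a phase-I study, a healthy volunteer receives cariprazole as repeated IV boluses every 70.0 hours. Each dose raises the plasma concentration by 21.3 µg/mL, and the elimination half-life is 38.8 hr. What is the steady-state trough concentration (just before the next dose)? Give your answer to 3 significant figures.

k = ln 2 / 38.8 = 0.01786 hr⁻¹
Fraction remaining after one interval: e^(−kτ) = e^(−0.01786 × 70.0) = 0.2864
R = 1 / (1 − 0.2864) = 1.401
Css,max = 21.3 × 1.401 = 29.85 µg/mL
Css,min = Css,max × e^(−kτ) = 29.85 × 0.2864 ≈ 8.55 µg/mL

8.55 µg/mL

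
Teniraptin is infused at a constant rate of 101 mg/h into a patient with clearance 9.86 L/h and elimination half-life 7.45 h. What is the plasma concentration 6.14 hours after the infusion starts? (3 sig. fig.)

4.46 mg/L

Css = rate / CL = 101 / 9.86 = 10.24 mg/L
k = ln 2 / 7.45 = 0.09304 h⁻¹
C(t) = Css (1 − e^(−kt)) = 10.24 × (1 − e^(−0.5713)) = 10.24 × 0.4352 ≈ 4.46 mg/L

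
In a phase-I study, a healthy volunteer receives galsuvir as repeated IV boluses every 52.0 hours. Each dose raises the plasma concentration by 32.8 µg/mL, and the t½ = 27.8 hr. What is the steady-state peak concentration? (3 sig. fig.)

45.1 µg/mL

k = ln 2 / 27.8 = 0.02493 hr⁻¹
Fraction remaining after one interval: e^(−kτ) = e^(−0.02493 × 52.0) = 0.2735
R = 1 / (1 − 0.2735) = 1.376
Css,max = 32.8 × 1.376 ≈ 45.1 µg/mL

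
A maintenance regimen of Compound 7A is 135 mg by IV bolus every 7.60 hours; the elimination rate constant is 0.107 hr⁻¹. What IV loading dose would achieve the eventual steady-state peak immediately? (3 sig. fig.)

243 mg

Accumulation ratio R = 1 / (1 − e^(−kτ)) = 1 / (1 − e^(−0.1070×7.60)) = 1 / (1 − 0.4434) = 1.797
Loading dose = maintenance dose × R = 135 × 1.797 ≈ 243 mg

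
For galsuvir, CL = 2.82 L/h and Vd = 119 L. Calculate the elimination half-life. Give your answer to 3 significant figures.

k = CL / V = 2.82 / 119 = 0.02370 h⁻¹
t½ = ln 2 / k = ln 2 / 0.02370 ≈ 29.2 hours

29.2 hours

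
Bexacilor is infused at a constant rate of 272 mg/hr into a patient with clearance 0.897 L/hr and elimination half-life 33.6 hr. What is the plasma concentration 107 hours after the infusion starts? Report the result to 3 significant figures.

270 mg/L

Css = rate / CL = 272 / 0.897 = 303.2 mg/L
k = ln 2 / 33.6 = 0.02063 hr⁻¹
C(t) = Css (1 − e^(−kt)) = 303.2 × (1 − e^(−2.207)) = 303.2 × 0.8900 ≈ 270 mg/L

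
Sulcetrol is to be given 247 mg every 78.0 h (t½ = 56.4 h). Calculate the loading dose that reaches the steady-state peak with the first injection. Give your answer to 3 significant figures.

401 mg

k = ln 2 / 56.4 = 0.01229 h⁻¹
Accumulation ratio R = 1 / (1 − e^(−kτ)) = 1 / (1 − e^(−0.01229×78.0)) = 1 / (1 − 0.3834) = 1.622
Loading dose = maintenance dose × R = 247 × 1.622 ≈ 401 mg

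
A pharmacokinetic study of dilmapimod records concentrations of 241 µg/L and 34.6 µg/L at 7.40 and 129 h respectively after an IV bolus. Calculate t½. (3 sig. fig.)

43.4 hours

k = ln(C₁/C₂) / (t₂ − t₁) = ln(241/34.6) / (129 − 7.40)
  = 1.941 / 121.6 = 0.01596 h⁻¹
t½ = ln 2 / k = ln 2 / 0.01596 ≈ 43.4 hours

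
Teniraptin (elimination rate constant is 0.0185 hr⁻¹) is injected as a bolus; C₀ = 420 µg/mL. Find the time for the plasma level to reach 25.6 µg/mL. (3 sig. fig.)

C(t) = C₀ e^(−kt)  ⇒  t = ln(C₀/C) / k
t = ln(420/25.6) / 0.01850 = 2.798 / 0.01850 ≈ 151 hours

151 hours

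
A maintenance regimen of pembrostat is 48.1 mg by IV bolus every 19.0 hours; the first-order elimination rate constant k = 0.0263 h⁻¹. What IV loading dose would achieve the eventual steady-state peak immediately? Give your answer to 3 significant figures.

Accumulation ratio R = 1 / (1 − e^(−kτ)) = 1 / (1 − e^(−0.02630×19.0)) = 1 / (1 − 0.6067) = 2.543
Loading dose = maintenance dose × R = 48.1 × 2.543 ≈ 122 mg

122 mg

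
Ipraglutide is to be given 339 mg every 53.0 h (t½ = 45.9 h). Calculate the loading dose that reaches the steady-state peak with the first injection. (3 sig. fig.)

k = ln 2 / 45.9 = 0.01510 h⁻¹
Accumulation ratio R = 1 / (1 − e^(−kτ)) = 1 / (1 − e^(−0.01510×53.0)) = 1 / (1 − 0.4492) = 1.815
Loading dose = maintenance dose × R = 339 × 1.815 ≈ 615 mg

615 mg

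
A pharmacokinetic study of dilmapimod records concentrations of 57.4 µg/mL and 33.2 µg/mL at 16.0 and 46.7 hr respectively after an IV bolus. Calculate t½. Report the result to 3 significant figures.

38.9 hours

k = ln(C₁/C₂) / (t₂ − t₁) = ln(57.4/33.2) / (46.7 − 16.0)
  = 0.5475 / 30.70 = 0.01783 hr⁻¹
t½ = ln 2 / k = ln 2 / 0.01783 ≈ 38.9 hours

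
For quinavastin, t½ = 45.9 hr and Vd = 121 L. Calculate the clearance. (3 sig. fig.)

k = ln 2 / t½ = ln 2 / 45.9 = 0.01510 hr⁻¹
CL = k · V = 0.01510 × 121 ≈ 1.83 L/hr

1.83 L/hr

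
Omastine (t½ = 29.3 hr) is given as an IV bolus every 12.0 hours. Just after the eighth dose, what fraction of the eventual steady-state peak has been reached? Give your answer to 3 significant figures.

k = ln 2 / 29.3 = 0.02366 hr⁻¹
f_n = 1 − e^(−nkτ) = 1 − e^(−8 × 0.02366 × 12.0) = 1 − e^(−2.271) = 1 − 0.1032 ≈ 0.897

0.897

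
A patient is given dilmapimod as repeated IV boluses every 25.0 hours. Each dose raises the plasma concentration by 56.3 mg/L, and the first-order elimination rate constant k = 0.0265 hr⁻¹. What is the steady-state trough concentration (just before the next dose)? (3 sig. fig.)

59.9 mg/L

Fraction remaining after one interval: e^(−kτ) = e^(−0.02650 × 25.0) = 0.5156
R = 1 / (1 − 0.5156) = 2.064
Css,max = 56.3 × 2.064 = 116.2 mg/L
Css,min = Css,max × e^(−kτ) = 116.2 × 0.5156 ≈ 59.9 mg/L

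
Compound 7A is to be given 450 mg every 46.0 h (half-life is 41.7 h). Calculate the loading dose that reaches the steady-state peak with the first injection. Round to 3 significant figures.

842 mg

k = ln 2 / 41.7 = 0.01662 h⁻¹
Accumulation ratio R = 1 / (1 − e^(−kτ)) = 1 / (1 − e^(−0.01662×46.0)) = 1 / (1 − 0.4655) = 1.871
Loading dose = maintenance dose × R = 450 × 1.871 ≈ 842 mg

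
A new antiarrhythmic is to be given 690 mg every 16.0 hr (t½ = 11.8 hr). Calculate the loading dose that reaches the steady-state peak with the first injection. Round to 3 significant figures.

1130 mg

k = ln 2 / 11.8 = 0.05874 hr⁻¹
Accumulation ratio R = 1 / (1 − e^(−kτ)) = 1 / (1 − e^(−0.05874×16.0)) = 1 / (1 − 0.3907) = 1.641
Loading dose = maintenance dose × R = 690 × 1.641 ≈ 1130 mg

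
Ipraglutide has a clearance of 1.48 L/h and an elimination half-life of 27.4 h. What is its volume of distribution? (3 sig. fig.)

58.5 L

k = ln 2 / t½ = ln 2 / 27.4 = 0.02530 h⁻¹
V = CL / k = 1.48 / 0.02530 ≈ 58.5 L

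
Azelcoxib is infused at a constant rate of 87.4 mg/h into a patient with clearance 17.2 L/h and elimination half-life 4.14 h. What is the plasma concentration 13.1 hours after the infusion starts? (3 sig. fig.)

Css = rate / CL = 87.4 / 17.2 = 5.081 mg/L
k = ln 2 / 4.14 = 0.1674 h⁻¹
C(t) = Css (1 − e^(−kt)) = 5.081 × (1 − e^(−2.193)) = 5.081 × 0.8885 ≈ 4.51 mg/L

4.51 mg/L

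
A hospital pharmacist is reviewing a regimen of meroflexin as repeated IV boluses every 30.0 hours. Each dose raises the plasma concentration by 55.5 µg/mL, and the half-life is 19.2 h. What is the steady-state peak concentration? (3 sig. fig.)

k = ln 2 / 19.2 = 0.03610 h⁻¹
Fraction remaining after one interval: e^(−kτ) = e^(−0.03610 × 30.0) = 0.3386
R = 1 / (1 − 0.3386) = 1.512
Css,max = 55.5 × 1.512 ≈ 83.9 µg/mL

83.9 µg/mL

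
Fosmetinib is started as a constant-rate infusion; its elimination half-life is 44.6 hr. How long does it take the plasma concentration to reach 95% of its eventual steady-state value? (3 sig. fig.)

193 hours

k = ln 2 / 44.6 = 0.01554 hr⁻¹
f = 1 − e^(−kt)  ⇒  t = −ln(1 − f) / k
t = −ln(1 − 0.95) / 0.01554 = 2.996 / 0.01554 ≈ 193 hours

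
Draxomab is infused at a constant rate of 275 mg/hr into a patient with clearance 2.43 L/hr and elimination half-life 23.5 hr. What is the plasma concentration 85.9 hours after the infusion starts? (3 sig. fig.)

104 µg/mL

Css = rate / CL = 275 / 2.43 = 113.2 µg/mL
k = ln 2 / 23.5 = 0.02950 hr⁻¹
C(t) = Css (1 − e^(−kt)) = 113.2 × (1 − e^(−2.534)) = 113.2 × 0.9206 ≈ 104 µg/mL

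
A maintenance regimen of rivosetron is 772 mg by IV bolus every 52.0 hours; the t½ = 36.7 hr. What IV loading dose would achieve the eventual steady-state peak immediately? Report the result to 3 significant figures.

1230 mg

k = ln 2 / 36.7 = 0.01889 hr⁻¹
Accumulation ratio R = 1 / (1 − e^(−kτ)) = 1 / (1 − e^(−0.01889×52.0)) = 1 / (1 − 0.3745) = 1.599
Loading dose = maintenance dose × R = 772 × 1.599 ≈ 1230 mg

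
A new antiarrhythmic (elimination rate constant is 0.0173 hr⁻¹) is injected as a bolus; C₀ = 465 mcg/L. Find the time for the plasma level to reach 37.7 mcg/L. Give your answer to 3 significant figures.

145 hours

C(t) = C₀ e^(−kt)  ⇒  t = ln(C₀/C) / k
t = ln(465/37.7) / 0.01730 = 2.512 / 0.01730 ≈ 145 hours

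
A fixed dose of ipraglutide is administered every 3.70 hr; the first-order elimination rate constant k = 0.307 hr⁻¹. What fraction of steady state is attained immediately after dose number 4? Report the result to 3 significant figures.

f_n = 1 − e^(−nkτ) = 1 − e^(−4 × 0.3070 × 3.70) = 1 − e^(−4.544) = 1 − 0.01064 ≈ 0.989

0.989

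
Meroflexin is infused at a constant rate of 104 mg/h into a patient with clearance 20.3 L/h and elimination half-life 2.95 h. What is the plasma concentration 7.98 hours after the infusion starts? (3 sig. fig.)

4.34 µg/mL

Css = rate / CL = 104 / 20.3 = 5.123 µg/mL
k = ln 2 / 2.95 = 0.2350 h⁻¹
C(t) = Css (1 − e^(−kt)) = 5.123 × (1 − e^(−1.875)) = 5.123 × 0.8466 ≈ 4.34 µg/mL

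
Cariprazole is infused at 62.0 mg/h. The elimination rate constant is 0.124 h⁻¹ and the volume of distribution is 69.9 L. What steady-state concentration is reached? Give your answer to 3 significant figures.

7.15 µg/mL

CL = k · V = 0.124 × 69.9 = 8.668 L/h
Css = rate / CL = 62.0 / 8.668 ≈ 7.15 µg/mL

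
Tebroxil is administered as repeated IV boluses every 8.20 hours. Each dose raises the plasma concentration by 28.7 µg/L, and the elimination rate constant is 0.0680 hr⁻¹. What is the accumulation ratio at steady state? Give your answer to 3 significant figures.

2.34

Fraction remaining after one interval: e^(−kτ) = e^(−0.06800 × 8.20) = 0.5726
R = 1 / (1 − 0.5726) = 1 / 0.4274 ≈ 2.34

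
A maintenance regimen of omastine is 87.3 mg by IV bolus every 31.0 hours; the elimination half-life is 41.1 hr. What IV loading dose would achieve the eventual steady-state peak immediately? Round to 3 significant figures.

k = ln 2 / 41.1 = 0.01686 hr⁻¹
Accumulation ratio R = 1 / (1 − e^(−kτ)) = 1 / (1 − e^(−0.01686×31.0)) = 1 / (1 − 0.5929) = 2.456
Loading dose = maintenance dose × R = 87.3 × 2.456 ≈ 214 mg

214 mg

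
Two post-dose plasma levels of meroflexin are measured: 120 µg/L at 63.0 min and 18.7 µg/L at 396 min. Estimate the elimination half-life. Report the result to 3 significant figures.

k = ln(C₁/C₂) / (t₂ − t₁) = ln(120/18.7) / (396 − 63.0)
  = 1.859 / 333.0 = 0.005582 min⁻¹
t½ = ln 2 / k = ln 2 / 0.005582 ≈ 124 minutes

124 minutes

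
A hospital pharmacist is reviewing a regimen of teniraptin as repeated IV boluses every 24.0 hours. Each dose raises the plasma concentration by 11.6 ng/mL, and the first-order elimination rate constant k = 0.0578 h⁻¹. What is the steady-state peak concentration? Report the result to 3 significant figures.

Fraction remaining after one interval: e^(−kτ) = e^(−0.05780 × 24.0) = 0.2498
R = 1 / (1 − 0.2498) = 1.333
Css,max = 11.6 × 1.333 ≈ 15.5 ng/mL

15.5 ng/mL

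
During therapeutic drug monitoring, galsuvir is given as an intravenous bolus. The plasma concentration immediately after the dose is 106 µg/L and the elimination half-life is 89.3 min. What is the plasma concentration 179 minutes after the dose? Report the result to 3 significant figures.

26.4 µg/L

k = ln 2 / 89.3 = 0.007762 min⁻¹
179 min is 2.004 half-lives, so C = 106 × (1/2)^2.004 = 106 × 0.2492 ≈ 26.4 µg/L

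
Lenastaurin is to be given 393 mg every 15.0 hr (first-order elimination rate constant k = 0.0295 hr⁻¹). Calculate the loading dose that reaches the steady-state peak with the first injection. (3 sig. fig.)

1100 mg

Accumulation ratio R = 1 / (1 − e^(−kτ)) = 1 / (1 − e^(−0.02950×15.0)) = 1 / (1 − 0.6424) = 2.797
Loading dose = maintenance dose × R = 393 × 2.797 ≈ 1100 mg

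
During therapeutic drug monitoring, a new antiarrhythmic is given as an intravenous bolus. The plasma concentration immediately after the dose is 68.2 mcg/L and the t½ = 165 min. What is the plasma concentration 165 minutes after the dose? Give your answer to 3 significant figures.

k = ln 2 / 165 = 0.004201 min⁻¹
165 min is 1.000 half-lives, so C = 68.2 × (1/2)^1.000 = 68.2 × 0.5000 ≈ 34.1 mcg/L

34.1 mcg/L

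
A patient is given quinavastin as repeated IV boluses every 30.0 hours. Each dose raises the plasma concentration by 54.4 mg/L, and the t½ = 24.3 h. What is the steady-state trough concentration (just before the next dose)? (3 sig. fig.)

k = ln 2 / 24.3 = 0.02852 h⁻¹
Fraction remaining after one interval: e^(−kτ) = e^(−0.02852 × 30.0) = 0.4250
R = 1 / (1 − 0.4250) = 1.739
Css,max = 54.4 × 1.739 = 94.60 mg/L
Css,min = Css,max × e^(−kτ) = 94.60 × 0.4250 ≈ 40.2 mg/L

40.2 mg/L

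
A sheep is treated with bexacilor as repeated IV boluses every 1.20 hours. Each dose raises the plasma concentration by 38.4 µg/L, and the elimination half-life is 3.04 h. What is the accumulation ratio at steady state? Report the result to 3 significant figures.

k = ln 2 / 3.04 = 0.2280 h⁻¹
Fraction remaining after one interval: e^(−kτ) = e^(−0.2280 × 1.20) = 0.7606
R = 1 / (1 − 0.7606) = 1 / 0.2394 ≈ 4.18

4.18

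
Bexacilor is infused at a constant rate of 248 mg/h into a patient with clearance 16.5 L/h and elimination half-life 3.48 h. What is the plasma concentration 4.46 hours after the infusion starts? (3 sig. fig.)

Css = rate / CL = 248 / 16.5 = 15.03 mg/L
k = ln 2 / 3.48 = 0.1992 h⁻¹
C(t) = Css (1 − e^(−kt)) = 15.03 × (1 − e^(−0.8883)) = 15.03 × 0.5887 ≈ 8.85 mg/L

8.85 mg/L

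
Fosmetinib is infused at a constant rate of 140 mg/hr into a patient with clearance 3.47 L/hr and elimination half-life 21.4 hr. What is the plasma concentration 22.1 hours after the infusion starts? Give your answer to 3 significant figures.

Css = rate / CL = 140 / 3.47 = 40.35 µg/mL
k = ln 2 / 21.4 = 0.03239 hr⁻¹
C(t) = Css (1 − e^(−kt)) = 40.35 × (1 − e^(−0.7158)) = 40.35 × 0.5112 ≈ 20.6 µg/mL

20.6 µg/mL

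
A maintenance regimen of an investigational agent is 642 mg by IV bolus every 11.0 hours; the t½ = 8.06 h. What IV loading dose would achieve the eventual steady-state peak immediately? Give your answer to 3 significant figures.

1050 mg

k = ln 2 / 8.06 = 0.08600 h⁻¹
Accumulation ratio R = 1 / (1 − e^(−kτ)) = 1 / (1 − e^(−0.08600×11.0)) = 1 / (1 − 0.3883) = 1.635
Loading dose = maintenance dose × R = 642 × 1.635 ≈ 1050 mg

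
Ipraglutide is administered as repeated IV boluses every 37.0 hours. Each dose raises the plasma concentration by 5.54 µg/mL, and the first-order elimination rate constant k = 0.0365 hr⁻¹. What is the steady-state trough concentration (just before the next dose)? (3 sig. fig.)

Fraction remaining after one interval: e^(−kτ) = e^(−0.03650 × 37.0) = 0.2591
R = 1 / (1 − 0.2591) = 1.350
Css,max = 5.54 × 1.350 = 7.478 µg/mL
Css,min = Css,max × e^(−kτ) = 7.478 × 0.2591 ≈ 1.94 µg/mL

1.94 µg/mL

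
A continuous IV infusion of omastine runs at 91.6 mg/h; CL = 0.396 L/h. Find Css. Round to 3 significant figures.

231 mg/L

Css = infusion rate / CL = 91.6 / 0.396 ≈ 231 mg/L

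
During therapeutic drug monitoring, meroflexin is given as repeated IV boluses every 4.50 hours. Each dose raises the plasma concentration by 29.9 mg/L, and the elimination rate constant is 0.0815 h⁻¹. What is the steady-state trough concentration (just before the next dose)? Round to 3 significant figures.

67.5 mg/L

Fraction remaining after one interval: e^(−kτ) = e^(−0.08150 × 4.50) = 0.6930
R = 1 / (1 − 0.6930) = 3.257
Css,max = 29.9 × 3.257 = 97.39 mg/L
Css,min = Css,max × e^(−kτ) = 97.39 × 0.6930 ≈ 67.5 mg/L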